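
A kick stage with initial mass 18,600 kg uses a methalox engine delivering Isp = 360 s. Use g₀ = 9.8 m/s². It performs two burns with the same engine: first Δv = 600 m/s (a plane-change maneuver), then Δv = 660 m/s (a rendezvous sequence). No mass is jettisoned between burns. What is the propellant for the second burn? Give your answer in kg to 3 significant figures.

v_e = Isp · g₀ = 360 × 9.8 = 3528.0 m/s.
After the first burn: m = 18600 × exp(−600/3528.0) = 18600 × 0.84361 = 15,691.1 kg.
After the second burn: m = 15,691.1 × exp(−660/3528.0) = 15,691.1 × 0.82938 = 13,013.9 kg.
Second-burn propellant = 15,691.1 − 13,013.9 = 2,677.2 kg.

propellant for the second burn ≈ 2680 kg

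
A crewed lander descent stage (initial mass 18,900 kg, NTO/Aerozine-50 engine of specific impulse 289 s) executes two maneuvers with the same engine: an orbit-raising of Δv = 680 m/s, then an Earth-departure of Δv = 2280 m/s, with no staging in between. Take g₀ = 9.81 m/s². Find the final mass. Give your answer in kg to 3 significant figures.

final mass ≈ 6650 kg

v_e = Isp · g₀ = 289 × 9.81 = 2835.1 m/s.
After the first burn: m = 18900 × exp(−680/2835.1) = 18900 × 0.78674 = 14,869.4 kg.
After the second burn: m = 14,869.4 × exp(−2280/2835.1) = 14,869.4 × 0.44744 = 6,653.16 kg.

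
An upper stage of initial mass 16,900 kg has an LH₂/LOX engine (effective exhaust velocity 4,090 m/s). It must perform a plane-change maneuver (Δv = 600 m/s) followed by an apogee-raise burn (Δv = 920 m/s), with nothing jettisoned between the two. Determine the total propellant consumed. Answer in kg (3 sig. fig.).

total propellant consumed ≈ 5250 kg

After the first burn: m = 16900 × exp(−600/4090.0) = 16900 × 0.86355 = 14,594 kg.
After the second burn: m = 14,594 × exp(−920/4090.0) = 14,594 × 0.79857 = 11,654.3 kg.
Total propellant = m₀ − m_final = 16900 − 11,654.3 = 5,245.7 kg.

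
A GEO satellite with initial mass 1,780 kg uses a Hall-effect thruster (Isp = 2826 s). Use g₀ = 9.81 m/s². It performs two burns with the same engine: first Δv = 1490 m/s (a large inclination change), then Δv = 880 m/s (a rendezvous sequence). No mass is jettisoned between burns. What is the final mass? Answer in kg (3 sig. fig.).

v_e = Isp · g₀ = 2826 × 9.81 = 27723.1 m/s.
After the first burn: m = 1780 × exp(−1490/27723.1) = 1780 × 0.94767 = 1,686.85 kg.
After the second burn: m = 1,686.85 × exp(−880/27723.1) = 1,686.85 × 0.96876 = 1,634.15 kg.

final mass ≈ 1630 kg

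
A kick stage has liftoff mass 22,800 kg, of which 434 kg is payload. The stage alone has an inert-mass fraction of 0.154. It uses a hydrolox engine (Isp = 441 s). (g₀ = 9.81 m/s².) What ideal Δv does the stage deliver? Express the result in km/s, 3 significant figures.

Stage wet mass = m₀ − payload = 22,800 − 434 = 22,366 kg.
Stage dry mass = ε × stage wet mass = 0.154 × 22,366 = 3,444.36 kg.
Burnout mass m_f = stage dry + payload = 3,444.36 + 434 = 3,878.36 kg.
v_e = Isp · g₀ = 441 × 9.81 = 4326.2 m/s.
Using Δv = v_e ln(m₀/m_f): Δv = v_e · ln(22,800/3,878.36) = 4326.2 × ln(5.879) = 4326.2 × 1.7713 ≈ 7663 m/s.

Δv ≈ 7.66 km/s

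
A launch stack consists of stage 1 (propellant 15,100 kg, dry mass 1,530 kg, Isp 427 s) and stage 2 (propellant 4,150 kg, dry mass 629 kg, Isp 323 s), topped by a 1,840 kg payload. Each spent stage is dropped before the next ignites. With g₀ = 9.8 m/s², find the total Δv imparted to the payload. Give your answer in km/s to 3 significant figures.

Δv ≈ 7.51 km/s

Ignition mass of stage 1 = 15,100+1,530 + 4,150+629 + 1,840 = 23,249 kg.
Stage 1: m₀ = 23,249 kg, m_f = 23,249 − 15,100 = 8,149 kg; Δv = 427×9.8×ln(2.853) = 4184.6×1.0484 ≈ 4387 m/s.
Stage 2: m₀ = 6,619 kg, m_f = 6,619 − 4,150 = 2,469 kg; Δv = 323×9.8×ln(2.681) = 3165.4×0.9861 ≈ 3121 m/s.
Total Δv = 4387 + 3121 = 7508 m/s.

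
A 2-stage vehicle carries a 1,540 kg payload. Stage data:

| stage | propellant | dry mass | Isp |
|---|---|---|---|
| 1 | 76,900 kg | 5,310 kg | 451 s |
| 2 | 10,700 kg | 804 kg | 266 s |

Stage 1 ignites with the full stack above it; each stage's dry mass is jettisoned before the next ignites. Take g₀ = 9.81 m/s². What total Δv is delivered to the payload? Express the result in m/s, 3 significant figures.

Ignition mass of stage 1 = 76,900+5,310 + 10,700+804 + 1,540 = 95,254 kg.
Stage 1: m₀ = 95,254 kg, m_f = 95,254 − 76,900 = 18,354 kg; Δv = 451×9.81×ln(5.19) = 4424.3×1.6467 ≈ 7286 m/s.
Stage 2: m₀ = 13,044 kg, m_f = 13,044 − 10,700 = 2,344 kg; Δv = 266×9.81×ln(5.565) = 2609.5×1.7165 ≈ 4479 m/s.
Total Δv = 7286 + 4479 = 11765 m/s.

Δv ≈ 11800 m/s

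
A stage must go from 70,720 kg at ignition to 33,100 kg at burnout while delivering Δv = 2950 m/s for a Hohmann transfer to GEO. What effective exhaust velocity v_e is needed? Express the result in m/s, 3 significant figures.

ln(m₀/m_f) = ln(70720/33100) = ln(2.137) = 0.7592.
v_e = Δv / ln(m₀/m_f) = 2950 / 0.7592 = 3885.7 m/s.

v_e ≈ 3890 m/s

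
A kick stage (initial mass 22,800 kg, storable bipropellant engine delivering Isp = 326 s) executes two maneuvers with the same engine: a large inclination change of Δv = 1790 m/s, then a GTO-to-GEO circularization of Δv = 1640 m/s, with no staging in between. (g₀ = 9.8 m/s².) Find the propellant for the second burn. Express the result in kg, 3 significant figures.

propellant for the second burn ≈ 5230 kg

v_e = Isp · g₀ = 326 × 9.8 = 3194.8 m/s.
After the first burn: m = 22800 × exp(−1790/3194.8) = 22800 × 0.57105 = 13,019.9 kg.
After the second burn: m = 13,019.9 × exp(−1640/3194.8) = 13,019.9 × 0.59850 = 7,792.41 kg.
Second-burn propellant = 13,019.9 − 7,792.41 = 5,227.49 kg.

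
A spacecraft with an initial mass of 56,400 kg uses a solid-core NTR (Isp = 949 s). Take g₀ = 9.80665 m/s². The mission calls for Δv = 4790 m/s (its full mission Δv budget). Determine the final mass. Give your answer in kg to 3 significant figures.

final mass ≈ 33700 kg

v_e = Isp · g₀ = 949 × 9.80665 = 9306.5 m/s.
m₀/m_f = exp(Δv / v_e) = exp(4790 / 9306.5) = exp(0.5147) = 1.6731.
m_f = m₀ / 1.6731 = 56,400 / 1.6731 = 33,709.9 kg.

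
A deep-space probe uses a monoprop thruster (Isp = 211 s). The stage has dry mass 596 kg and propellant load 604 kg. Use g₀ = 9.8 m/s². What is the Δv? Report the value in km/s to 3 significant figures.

Δv ≈ 1.45 km/s

v_e = Isp · g₀ = 211 × 9.8 = 2067.8 m/s.
m₀ = m_dry + m_prop = 596 + 604 = 1,200 kg.
Using Δv = v_e ln(m₀/m_f): Δv = v_e · ln(m₀/m_f) = 2067.8 × ln(2.013) = 2067.8 × 0.6998 ≈ 1447.1 m/s.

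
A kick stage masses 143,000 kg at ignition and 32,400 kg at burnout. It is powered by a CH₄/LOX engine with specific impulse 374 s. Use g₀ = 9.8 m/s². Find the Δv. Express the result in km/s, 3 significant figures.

Δv ≈ 5.44 km/s

v_e = Isp · g₀ = 374 × 9.8 = 3665.2 m/s.
Δv = v_e · ln(m₀/m_f) = 3665.2 × ln(4.414) = 3665.2 × 1.4847 ≈ 5441.7 m/s.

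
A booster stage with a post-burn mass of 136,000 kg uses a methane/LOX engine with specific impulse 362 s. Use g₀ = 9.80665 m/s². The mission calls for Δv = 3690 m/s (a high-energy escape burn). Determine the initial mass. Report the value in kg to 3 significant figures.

v_e = Isp · g₀ = 362 × 9.80665 = 3550.0 m/s.
Rocket equation: m₀/m_f = exp(Δv / v_e) = exp(3690 / 3550.0) = exp(1.0394) = 2.8276.
m₀ = m_f × 2.8276 = 136,000 × 2.8276 = 384,554 kg.

initial mass ≈ 385000 kg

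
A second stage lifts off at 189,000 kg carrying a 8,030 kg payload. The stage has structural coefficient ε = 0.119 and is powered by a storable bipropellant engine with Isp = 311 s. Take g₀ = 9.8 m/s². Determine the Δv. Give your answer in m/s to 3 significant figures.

Δv ≈ 5650 m/s

Stage wet mass = m₀ − payload = 189,000 − 8,030 = 180,970 kg.
Stage dry mass = ε × stage wet mass = 0.119 × 180,970 = 21,535.4 kg.
Burnout mass m_f = stage dry + payload = 21,535.4 + 8,030 = 29,565.4 kg.
v_e = Isp · g₀ = 311 × 9.8 = 3047.8 m/s.
Using Δv = v_e ln(m₀/m_f): Δv = v_e · ln(189,000/29,565.4) = 3047.8 × ln(6.393) = 3047.8 × 1.8551 ≈ 5654 m/s.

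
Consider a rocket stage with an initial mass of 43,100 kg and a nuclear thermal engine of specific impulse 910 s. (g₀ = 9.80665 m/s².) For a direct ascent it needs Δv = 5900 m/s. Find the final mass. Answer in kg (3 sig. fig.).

v_e = Isp · g₀ = 910 × 9.80665 = 8924.1 m/s.
Using Δv = v_e ln(m₀/m_f): m₀/m_f = exp(Δv / v_e) = exp(5900 / 8924.1) = exp(0.6611) = 1.9370.
m_f = m₀ / 1.9370 = 43,100 / 1.9370 = 22,250.9 kg.

final mass ≈ 22300 kg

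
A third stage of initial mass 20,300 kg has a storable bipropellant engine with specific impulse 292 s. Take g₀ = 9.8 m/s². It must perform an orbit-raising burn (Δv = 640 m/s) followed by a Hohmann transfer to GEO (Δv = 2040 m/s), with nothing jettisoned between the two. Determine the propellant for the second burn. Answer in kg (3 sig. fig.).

propellant for the second burn ≈ 8270 kg

v_e = Isp · g₀ = 292 × 9.8 = 2861.6 m/s.
After the first burn: m = 20300 × exp(−640/2861.6) = 20300 × 0.79959 = 16,231.7 kg.
After the second burn: m = 16,231.7 × exp(−2040/2861.6) = 16,231.7 × 0.49023 = 7,957.27 kg.
Second-burn propellant = 16,231.7 − 7,957.27 = 8,274.43 kg.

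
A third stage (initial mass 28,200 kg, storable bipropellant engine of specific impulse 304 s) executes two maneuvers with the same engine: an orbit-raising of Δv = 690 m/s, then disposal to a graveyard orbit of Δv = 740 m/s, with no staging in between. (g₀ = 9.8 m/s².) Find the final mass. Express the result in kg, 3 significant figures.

final mass ≈ 17400 kg

v_e = Isp · g₀ = 304 × 9.8 = 2979.2 m/s.
After the first burn: m = 28200 × exp(−690/2979.2) = 28200 × 0.79326 = 22,369.9 kg.
After the second burn: m = 22,369.9 × exp(−740/2979.2) = 22,369.9 × 0.78006 = 17,449.9 kg.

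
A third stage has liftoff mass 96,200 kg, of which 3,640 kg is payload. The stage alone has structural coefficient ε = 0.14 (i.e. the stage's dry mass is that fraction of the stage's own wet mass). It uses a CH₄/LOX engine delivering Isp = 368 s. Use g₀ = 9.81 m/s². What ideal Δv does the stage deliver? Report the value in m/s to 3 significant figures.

Stage wet mass = m₀ − payload = 96,200 − 3,640 = 92,560 kg.
Stage dry mass = ε × stage wet mass = 0.14 × 92,560 = 12,958.4 kg.
Burnout mass m_f = stage dry + payload = 12,958.4 + 3,640 = 16,598.4 kg.
v_e = Isp · g₀ = 368 × 9.81 = 3610.1 m/s.
By the Tsiolkovsky rocket equation, Δv = v_e · ln(96,200/16,598.4) = 3610.1 × ln(5.796) = 3610.1 × 1.7571 ≈ 6343 m/s.

Δv ≈ 6340 m/s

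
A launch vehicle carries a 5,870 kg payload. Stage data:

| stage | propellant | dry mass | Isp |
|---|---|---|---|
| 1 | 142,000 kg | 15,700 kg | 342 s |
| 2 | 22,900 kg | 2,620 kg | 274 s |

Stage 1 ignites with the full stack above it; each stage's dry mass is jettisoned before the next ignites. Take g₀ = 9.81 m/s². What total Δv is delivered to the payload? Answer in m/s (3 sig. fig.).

Ignition mass of stage 1 = 142,000+15,700 + 22,900+2,620 + 5,870 = 189,090 kg.
Stage 1: m₀ = 189,090 kg, m_f = 189,090 − 142,000 = 47,090 kg; Δv = 342×9.81×ln(4.016) = 3355.0×1.3902 ≈ 4664 m/s.
Stage 2: m₀ = 31,390 kg, m_f = 31,390 − 22,900 = 8,490 kg; Δv = 274×9.81×ln(3.697) = 2687.9×1.3076 ≈ 3515 m/s.
Total Δv = 4664 + 3515 = 8179 m/s.

Δv ≈ 8180 m/s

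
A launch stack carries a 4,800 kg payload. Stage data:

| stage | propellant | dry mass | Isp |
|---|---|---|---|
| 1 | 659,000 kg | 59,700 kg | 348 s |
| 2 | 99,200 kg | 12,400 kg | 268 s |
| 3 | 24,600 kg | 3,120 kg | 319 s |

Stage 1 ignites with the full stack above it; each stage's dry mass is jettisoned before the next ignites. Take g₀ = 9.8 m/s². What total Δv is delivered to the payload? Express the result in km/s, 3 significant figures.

Δv ≈ 12.4 km/s

Ignition mass of stage 1 = 659,000+59,700 + 99,200+12,400 + 24,600+3,120 + 4,800 = 862,820 kg.
Stage 1: m₀ = 862,820 kg, m_f = 862,820 − 659,000 = 203,820 kg; Δv = 348×9.8×ln(4.233) = 3410.4×1.4430 ≈ 4921 m/s.
Stage 2: m₀ = 144,120 kg, m_f = 144,120 − 99,200 = 44,920 kg; Δv = 268×9.8×ln(3.208) = 2626.4×1.1658 ≈ 3062 m/s.
Stage 3: m₀ = 32,520 kg, m_f = 32,520 − 24,600 = 7,920 kg; Δv = 319×9.8×ln(4.106) = 3126.2×1.4125 ≈ 4416 m/s.
Total Δv = 4921 + 3062 + 4416 = 12399 m/s.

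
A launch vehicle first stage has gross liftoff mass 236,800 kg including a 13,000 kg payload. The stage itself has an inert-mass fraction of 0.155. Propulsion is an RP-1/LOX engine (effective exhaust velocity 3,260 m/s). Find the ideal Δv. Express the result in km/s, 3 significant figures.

Stage wet mass = m₀ − payload = 236,800 − 13,000 = 223,800 kg.
Stage dry mass = ε × stage wet mass = 0.155 × 223,800 = 34,689 kg.
Burnout mass m_f = stage dry + payload = 34,689 + 13,000 = 47,689 kg.
Δv = v_e · ln(236,800/47,689) = 3260.0 × ln(4.966) = 3260.0 × 1.6025 ≈ 5224 m/s.

Δv ≈ 5.22 km/s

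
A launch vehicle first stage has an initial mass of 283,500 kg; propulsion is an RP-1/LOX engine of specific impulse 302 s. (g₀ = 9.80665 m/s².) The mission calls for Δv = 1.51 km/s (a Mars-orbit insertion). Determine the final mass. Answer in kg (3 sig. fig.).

final mass ≈ 170000 kg

v_e = Isp · g₀ = 302 × 9.80665 = 2961.6 m/s.
m₀/m_f = exp(Δv / v_e) = exp(1510 / 2961.6) = exp(0.5099) = 1.6651.
m_f = m₀ / 1.6651 = 283,500 / 1.6651 = 170,260 kg.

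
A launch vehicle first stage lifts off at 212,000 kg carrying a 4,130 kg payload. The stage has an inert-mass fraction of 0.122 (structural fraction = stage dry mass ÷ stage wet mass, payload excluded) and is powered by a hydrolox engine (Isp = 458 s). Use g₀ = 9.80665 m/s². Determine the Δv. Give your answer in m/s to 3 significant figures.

Δv ≈ 8860 m/s

Stage wet mass = m₀ − payload = 212,000 − 4,130 = 207,870 kg.
Stage dry mass = ε × stage wet mass = 0.122 × 207,870 = 25,360.1 kg.
Burnout mass m_f = stage dry + payload = 25,360.1 + 4,130 = 29,490.1 kg.
v_e = Isp · g₀ = 458 × 9.80665 = 4491.4 m/s.
Δv = v_e · ln(212,000/29,490.1) = 4491.4 × ln(7.189) = 4491.4 × 1.9725 ≈ 8860 m/s.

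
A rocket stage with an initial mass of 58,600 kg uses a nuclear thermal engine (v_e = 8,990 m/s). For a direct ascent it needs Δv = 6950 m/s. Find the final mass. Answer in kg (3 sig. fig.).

final mass ≈ 27000 kg

By the Tsiolkovsky rocket equation, m₀/m_f = exp(Δv / v_e) = exp(6950 / 8990.0) = exp(0.7731) = 2.1664.
m_f = m₀ / 2.1664 = 58,600 / 2.1664 = 27,049.5 kg.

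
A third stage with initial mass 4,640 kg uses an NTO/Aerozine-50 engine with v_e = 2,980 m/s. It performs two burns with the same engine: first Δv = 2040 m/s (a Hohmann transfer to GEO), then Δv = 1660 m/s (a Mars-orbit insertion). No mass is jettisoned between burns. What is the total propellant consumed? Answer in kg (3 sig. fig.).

After the first burn: m = 4640 × exp(−2040/2980.0) = 4640 × 0.50431 = 2,340 kg.
After the second burn: m = 2,340 × exp(−1660/2980.0) = 2,340 × 0.57290 = 1,340.59 kg.
Total propellant = m₀ − m_final = 4640 − 1,340.59 = 3,299.41 kg.

total propellant consumed ≈ 3300 kg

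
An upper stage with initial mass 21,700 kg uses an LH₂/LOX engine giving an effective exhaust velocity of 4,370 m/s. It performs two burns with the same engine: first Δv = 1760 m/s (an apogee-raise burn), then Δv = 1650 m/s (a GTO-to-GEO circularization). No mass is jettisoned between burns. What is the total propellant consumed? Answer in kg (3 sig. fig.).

After the first burn: m = 21700 × exp(−1760/4370.0) = 21700 × 0.66848 = 14,506 kg.
After the second burn: m = 14,506 × exp(−1650/4370.0) = 14,506 × 0.68552 = 9,944.15 kg.
Total propellant = m₀ − m_final = 21700 − 9,944.15 = 11,755.85 kg.

total propellant consumed ≈ 11800 kg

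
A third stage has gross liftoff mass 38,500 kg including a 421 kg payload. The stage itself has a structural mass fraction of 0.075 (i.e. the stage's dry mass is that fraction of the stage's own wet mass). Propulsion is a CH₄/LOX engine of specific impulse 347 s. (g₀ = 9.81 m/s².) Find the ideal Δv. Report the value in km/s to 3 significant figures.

Stage wet mass = m₀ − payload = 38,500 − 421 = 38,079 kg.
Stage dry mass = ε × stage wet mass = 0.075 × 38,079 = 2,855.93 kg.
Burnout mass m_f = stage dry + payload = 2,855.93 + 421 = 3,276.93 kg.
v_e = Isp · g₀ = 347 × 9.81 = 3404.1 m/s.
Δv = v_e · ln(38,500/3,276.93) = 3404.1 × ln(11.75) = 3404.1 × 2.4638 ≈ 8387 m/s.

Δv ≈ 8.39 km/s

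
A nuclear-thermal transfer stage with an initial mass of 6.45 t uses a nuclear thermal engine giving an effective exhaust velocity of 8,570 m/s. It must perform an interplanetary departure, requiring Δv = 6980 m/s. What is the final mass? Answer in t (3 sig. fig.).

final mass ≈ 2.86 t

From the ideal rocket equation, m₀/m_f = exp(Δv / v_e) = exp(6980 / 8570.0) = exp(0.8145) = 2.2580.
m_f = m₀ / 2.2580 = 6.45 / 2.2580 = 2.85651 t.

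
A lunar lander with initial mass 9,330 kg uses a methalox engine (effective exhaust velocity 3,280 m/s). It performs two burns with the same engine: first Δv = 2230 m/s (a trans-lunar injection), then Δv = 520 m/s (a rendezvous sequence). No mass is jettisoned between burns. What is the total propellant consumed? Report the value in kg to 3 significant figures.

total propellant consumed ≈ 5300 kg

After the first burn: m = 9330 × exp(−2230/3280.0) = 9330 × 0.50668 = 4,727.32 kg.
After the second burn: m = 4,727.32 × exp(−520/3280.0) = 4,727.32 × 0.85339 = 4,034.25 kg.
Total propellant = m₀ − m_final = 9330 − 4,034.25 = 5,295.75 kg.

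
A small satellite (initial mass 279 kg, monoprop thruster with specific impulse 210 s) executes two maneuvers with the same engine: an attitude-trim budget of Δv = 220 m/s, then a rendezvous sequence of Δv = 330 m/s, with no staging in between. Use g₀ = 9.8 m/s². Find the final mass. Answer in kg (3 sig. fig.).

v_e = Isp · g₀ = 210 × 9.8 = 2058.0 m/s.
After the first burn: m = 279 × exp(−220/2058.0) = 279 × 0.89862 = 250.715 kg.
After the second burn: m = 250.715 × exp(−330/2058.0) = 250.715 × 0.85185 = 213.572 kg.

final mass ≈ 214 kg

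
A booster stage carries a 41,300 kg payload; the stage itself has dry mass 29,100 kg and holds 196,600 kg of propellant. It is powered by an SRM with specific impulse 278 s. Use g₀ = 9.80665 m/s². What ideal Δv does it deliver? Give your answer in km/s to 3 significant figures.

v_e = Isp · g₀ = 278 × 9.80665 = 2726.2 m/s.
m₀ = payload + dry + propellant = 41,300 + 29,100 + 196,600 = 267,000 kg.
m_f = payload + dry = 41,300 + 29,100 = 70,400 kg.
By the Tsiolkovsky rocket equation, Δv = v_e · ln(m₀/m_f) = 2726.2 × ln(3.793) = 2726.2 × 1.3331 ≈ 3634.2 m/s.

Δv ≈ 3.63 km/s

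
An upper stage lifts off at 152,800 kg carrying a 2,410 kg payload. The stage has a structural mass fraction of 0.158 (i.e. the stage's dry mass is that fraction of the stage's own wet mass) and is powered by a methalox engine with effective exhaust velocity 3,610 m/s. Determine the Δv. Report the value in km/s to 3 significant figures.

Δv ≈ 6.37 km/s

Stage wet mass = m₀ − payload = 152,800 − 2,410 = 150,390 kg.
Stage dry mass = ε × stage wet mass = 0.158 × 150,390 = 23,761.6 kg.
Burnout mass m_f = stage dry + payload = 23,761.6 + 2,410 = 26,171.6 kg.
Δv = v_e · ln(152,800/26,171.6) = 3610.0 × ln(5.838) = 3610.0 × 1.7645 ≈ 6370 m/s.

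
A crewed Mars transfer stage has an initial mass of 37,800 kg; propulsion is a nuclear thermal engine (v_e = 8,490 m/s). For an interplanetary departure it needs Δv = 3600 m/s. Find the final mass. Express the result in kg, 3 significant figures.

final mass ≈ 24700 kg

Using Δv = v_e ln(m₀/m_f): m₀/m_f = exp(Δv / v_e) = exp(3600 / 8490.0) = exp(0.4240) = 1.5281.
m_f = m₀ / 1.5281 = 37,800 / 1.5281 = 24,736.6 kg.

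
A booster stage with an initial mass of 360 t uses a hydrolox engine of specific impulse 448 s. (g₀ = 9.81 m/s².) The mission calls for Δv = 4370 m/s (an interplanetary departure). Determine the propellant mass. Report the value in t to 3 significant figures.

propellant mass ≈ 227 t

v_e = Isp · g₀ = 448 × 9.81 = 4394.9 m/s.
m₀/m_f = exp(Δv / v_e) = exp(4370 / 4394.9) = exp(0.9943) = 2.7029.
m_f = 360 / 2.7029 = 133.19 t, so propellant = m₀ − m_f = 360 − 133.19 = 226.81 t.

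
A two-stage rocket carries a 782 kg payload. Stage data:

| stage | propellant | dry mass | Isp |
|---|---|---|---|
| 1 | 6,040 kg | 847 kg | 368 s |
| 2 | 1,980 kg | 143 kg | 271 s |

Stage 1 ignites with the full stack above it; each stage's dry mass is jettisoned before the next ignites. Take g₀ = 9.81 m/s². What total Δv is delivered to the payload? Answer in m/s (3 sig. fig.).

Ignition mass of stage 1 = 6,040+847 + 1,980+143 + 782 = 9,792 kg.
Stage 1: m₀ = 9,792 kg, m_f = 9,792 − 6,040 = 3,752 kg; Δv = 368×9.81×ln(2.61) = 3610.1×0.9593 ≈ 3463 m/s.
Stage 2: m₀ = 2,905 kg, m_f = 2,905 − 1,980 = 925 kg; Δv = 271×9.81×ln(3.141) = 2658.5×1.1444 ≈ 3042 m/s.
Total Δv = 3463 + 3042 = 6505 m/s.

Δv ≈ 6510 m/s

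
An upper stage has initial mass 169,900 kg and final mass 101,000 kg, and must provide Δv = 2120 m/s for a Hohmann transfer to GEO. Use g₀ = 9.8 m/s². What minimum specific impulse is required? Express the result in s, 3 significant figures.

Isp ≈ 416 s

ln(m₀/m_f) = ln(169900/101000) = ln(1.682) = 0.5201.
By the Tsiolkovsky rocket equation, v_e = Δv / ln(m₀/m_f) = 2120 / 0.5201 = 4076.2 m/s.
Isp = v_e / g₀ = 4076.2 / 9.8 = 415.9 s.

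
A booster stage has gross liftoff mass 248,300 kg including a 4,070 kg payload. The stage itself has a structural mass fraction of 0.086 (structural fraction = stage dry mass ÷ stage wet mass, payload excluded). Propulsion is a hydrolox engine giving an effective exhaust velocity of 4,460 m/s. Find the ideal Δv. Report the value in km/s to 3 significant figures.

Stage wet mass = m₀ − payload = 248,300 − 4,070 = 244,230 kg.
Stage dry mass = ε × stage wet mass = 0.086 × 244,230 = 21,003.8 kg.
Burnout mass m_f = stage dry + payload = 21,003.8 + 4,070 = 25,073.8 kg.
Δv = v_e · ln(248,300/25,073.8) = 4460.0 × ln(9.903) = 4460.0 × 2.2928 ≈ 10226 m/s.

Δv ≈ 10.2 km/s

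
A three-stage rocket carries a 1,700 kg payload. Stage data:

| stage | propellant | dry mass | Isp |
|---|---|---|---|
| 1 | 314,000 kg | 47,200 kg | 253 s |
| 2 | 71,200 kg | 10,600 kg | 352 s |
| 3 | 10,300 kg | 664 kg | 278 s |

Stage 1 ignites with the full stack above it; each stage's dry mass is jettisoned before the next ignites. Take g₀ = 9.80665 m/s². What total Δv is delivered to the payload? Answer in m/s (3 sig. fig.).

Δv ≈ 12300 m/s

Ignition mass of stage 1 = 314,000+47,200 + 71,200+10,600 + 10,300+664 + 1,700 = 455,664 kg.
Stage 1: m₀ = 455,664 kg, m_f = 455,664 − 314,000 = 141,664 kg; Δv = 253×9.80665×ln(3.217) = 2481.1×1.1683 ≈ 2899 m/s.
Stage 2: m₀ = 94,464 kg, m_f = 94,464 − 71,200 = 23,264 kg; Δv = 352×9.80665×ln(4.061) = 3451.9×1.4013 ≈ 4837 m/s.
Stage 3: m₀ = 12,664 kg, m_f = 12,664 − 10,300 = 2,364 kg; Δv = 278×9.80665×ln(5.357) = 2726.2×1.6784 ≈ 4576 m/s.
Total Δv = 2899 + 4837 + 4576 = 12312 m/s.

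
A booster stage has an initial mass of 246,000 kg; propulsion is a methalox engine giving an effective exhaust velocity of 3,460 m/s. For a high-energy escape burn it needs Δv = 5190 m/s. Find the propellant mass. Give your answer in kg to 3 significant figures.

propellant mass ≈ 191000 kg

From the ideal rocket equation, m₀/m_f = exp(Δv / v_e) = exp(5190 / 3460.0) = exp(1.5000) = 4.4817.
m_f = 246,000 / 4.4817 = 54,889.9 kg, so propellant = m₀ − m_f = 246,000 − 54,889.9 = 191,110.1 kg.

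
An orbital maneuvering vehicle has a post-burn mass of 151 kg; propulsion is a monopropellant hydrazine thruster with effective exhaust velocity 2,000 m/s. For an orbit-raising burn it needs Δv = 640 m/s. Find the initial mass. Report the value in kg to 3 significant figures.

initial mass ≈ 208 kg

m₀/m_f = exp(Δv / v_e) = exp(640 / 2000.0) = exp(0.3200) = 1.3771.
m₀ = m_f × 1.3771 = 151 × 1.3771 = 207.942 kg.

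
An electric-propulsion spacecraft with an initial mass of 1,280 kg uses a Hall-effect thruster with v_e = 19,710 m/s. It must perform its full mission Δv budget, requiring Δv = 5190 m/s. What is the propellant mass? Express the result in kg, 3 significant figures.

propellant mass ≈ 296 kg

From the ideal rocket equation, m₀/m_f = exp(Δv / v_e) = exp(5190 / 19710.0) = exp(0.2633) = 1.3012.
m_f = 1,280 / 1.3012 = 983.707 kg, so propellant = m₀ − m_f = 1,280 − 983.707 = 296.293 kg.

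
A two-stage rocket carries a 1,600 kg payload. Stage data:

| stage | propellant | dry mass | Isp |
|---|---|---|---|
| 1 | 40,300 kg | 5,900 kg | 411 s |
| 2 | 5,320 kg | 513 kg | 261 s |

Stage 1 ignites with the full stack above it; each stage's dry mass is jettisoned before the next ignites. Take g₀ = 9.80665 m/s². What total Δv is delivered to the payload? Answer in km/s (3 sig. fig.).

Δv ≈ 8.83 km/s

Ignition mass of stage 1 = 40,300+5,900 + 5,320+513 + 1,600 = 53,633 kg.
Stage 1: m₀ = 53,633 kg, m_f = 53,633 − 40,300 = 13,333 kg; Δv = 411×9.80665×ln(4.023) = 4030.5×1.3919 ≈ 5610 m/s.
Stage 2: m₀ = 7,433 kg, m_f = 7,433 − 5,320 = 2,113 kg; Δv = 261×9.80665×ln(3.518) = 2559.5×1.2578 ≈ 3219 m/s.
Total Δv = 5610 + 3219 = 8829 m/s.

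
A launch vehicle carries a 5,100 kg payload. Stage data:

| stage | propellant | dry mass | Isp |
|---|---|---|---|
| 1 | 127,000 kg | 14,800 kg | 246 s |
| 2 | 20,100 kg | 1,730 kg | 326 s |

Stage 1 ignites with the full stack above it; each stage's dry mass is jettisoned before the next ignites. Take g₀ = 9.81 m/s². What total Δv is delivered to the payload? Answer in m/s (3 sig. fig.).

Ignition mass of stage 1 = 127,000+14,800 + 20,100+1,730 + 5,100 = 168,730 kg.
Stage 1: m₀ = 168,730 kg, m_f = 168,730 − 127,000 = 41,730 kg; Δv = 246×9.81×ln(4.043) = 2413.3×1.3971 ≈ 3372 m/s.
Stage 2: m₀ = 26,930 kg, m_f = 26,930 − 20,100 = 6,830 kg; Δv = 326×9.81×ln(3.943) = 3198.1×1.3719 ≈ 4387 m/s.
Total Δv = 3372 + 4387 = 7759 m/s.

Δv ≈ 7760 m/s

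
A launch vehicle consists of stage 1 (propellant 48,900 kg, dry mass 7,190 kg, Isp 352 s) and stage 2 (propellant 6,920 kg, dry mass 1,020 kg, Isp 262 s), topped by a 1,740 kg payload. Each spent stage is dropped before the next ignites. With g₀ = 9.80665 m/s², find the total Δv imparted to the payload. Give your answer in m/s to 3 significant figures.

Δv ≈ 7920 m/s

Ignition mass of stage 1 = 48,900+7,190 + 6,920+1,020 + 1,740 = 65,770 kg.
Stage 1: m₀ = 65,770 kg, m_f = 65,770 − 48,900 = 16,870 kg; Δv = 352×9.80665×ln(3.899) = 3451.9×1.3606 ≈ 4697 m/s.
Stage 2: m₀ = 9,680 kg, m_f = 9,680 − 6,920 = 2,760 kg; Δv = 262×9.80665×ln(3.507) = 2569.3×1.2548 ≈ 3224 m/s.
Total Δv = 4697 + 3224 = 7921 m/s.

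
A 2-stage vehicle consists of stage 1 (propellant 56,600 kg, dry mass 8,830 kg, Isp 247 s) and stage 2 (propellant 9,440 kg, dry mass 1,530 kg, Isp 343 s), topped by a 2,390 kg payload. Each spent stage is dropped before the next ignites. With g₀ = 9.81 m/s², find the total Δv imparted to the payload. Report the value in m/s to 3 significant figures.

Δv ≈ 7200 m/s

Ignition mass of stage 1 = 56,600+8,830 + 9,440+1,530 + 2,390 = 78,790 kg.
Stage 1: m₀ = 78,790 kg, m_f = 78,790 − 56,600 = 22,190 kg; Δv = 247×9.81×ln(3.551) = 2423.1×1.2671 ≈ 3070 m/s.
Stage 2: m₀ = 13,360 kg, m_f = 13,360 − 9,440 = 3,920 kg; Δv = 343×9.81×ln(3.408) = 3364.8×1.2262 ≈ 4126 m/s.
Total Δv = 3070 + 4126 = 7196 m/s.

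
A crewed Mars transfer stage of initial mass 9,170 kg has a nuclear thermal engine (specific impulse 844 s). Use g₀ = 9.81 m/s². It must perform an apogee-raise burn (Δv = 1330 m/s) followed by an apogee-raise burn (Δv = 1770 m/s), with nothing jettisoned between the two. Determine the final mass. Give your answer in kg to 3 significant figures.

final mass ≈ 6310 kg

v_e = Isp · g₀ = 844 × 9.81 = 8279.6 m/s.
After the first burn: m = 9170 × exp(−1330/8279.6) = 9170 × 0.85160 = 7,809.17 kg.
After the second burn: m = 7,809.17 × exp(−1770/8279.6) = 7,809.17 × 0.80753 = 6,306.14 kg.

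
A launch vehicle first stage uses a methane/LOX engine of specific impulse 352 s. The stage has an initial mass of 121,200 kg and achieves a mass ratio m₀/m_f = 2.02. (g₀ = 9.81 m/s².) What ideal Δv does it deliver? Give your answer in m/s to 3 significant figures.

v_e = Isp · g₀ = 352 × 9.81 = 3453.1 m/s.
Using Δv = v_e ln(m₀/m_f): Δv = v_e · ln(2.02) = 3453.1 × 0.7031 ≈ 2427.9 m/s.

Δv ≈ 2430 m/s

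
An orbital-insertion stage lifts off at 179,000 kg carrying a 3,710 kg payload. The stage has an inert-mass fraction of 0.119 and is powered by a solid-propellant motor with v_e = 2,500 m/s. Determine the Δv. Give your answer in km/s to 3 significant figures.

Δv ≈ 4.96 km/s

Stage wet mass = m₀ − payload = 179,000 − 3,710 = 175,290 kg.
Stage dry mass = ε × stage wet mass = 0.119 × 175,290 = 20,859.5 kg.
Burnout mass m_f = stage dry + payload = 20,859.5 + 3,710 = 24,569.5 kg.
Δv = v_e · ln(179,000/24,569.5) = 2500.0 × ln(7.285) = 2500.0 × 1.9859 ≈ 4965 m/s.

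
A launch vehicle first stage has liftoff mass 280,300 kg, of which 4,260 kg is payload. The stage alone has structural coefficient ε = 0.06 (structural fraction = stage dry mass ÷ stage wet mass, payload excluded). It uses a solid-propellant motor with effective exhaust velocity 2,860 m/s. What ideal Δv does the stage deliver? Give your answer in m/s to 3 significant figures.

Stage wet mass = m₀ − payload = 280,300 − 4,260 = 276,040 kg.
Stage dry mass = ε × stage wet mass = 0.06 × 276,040 = 16,562.4 kg.
Burnout mass m_f = stage dry + payload = 16,562.4 + 4,260 = 20,822.4 kg.
Δv = v_e · ln(280,300/20,822.4) = 2860.0 × ln(13.46) = 2860.0 × 2.5998 ≈ 7436 m/s.

Δv ≈ 7440 m/s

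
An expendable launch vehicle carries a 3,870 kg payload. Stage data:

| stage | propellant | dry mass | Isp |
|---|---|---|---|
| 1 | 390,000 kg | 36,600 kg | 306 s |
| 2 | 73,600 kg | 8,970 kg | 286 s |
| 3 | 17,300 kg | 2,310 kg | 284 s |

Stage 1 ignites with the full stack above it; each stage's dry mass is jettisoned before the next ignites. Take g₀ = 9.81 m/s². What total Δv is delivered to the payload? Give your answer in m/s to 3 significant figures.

Δv ≈ 11000 m/s

Ignition mass of stage 1 = 390,000+36,600 + 73,600+8,970 + 17,300+2,310 + 3,870 = 532,650 kg.
Stage 1: m₀ = 532,650 kg, m_f = 532,650 − 390,000 = 142,650 kg; Δv = 306×9.81×ln(3.734) = 3001.9×1.3175 ≈ 3955 m/s.
Stage 2: m₀ = 106,050 kg, m_f = 106,050 − 73,600 = 32,450 kg; Δv = 286×9.81×ln(3.268) = 2805.7×1.1842 ≈ 3322 m/s.
Stage 3: m₀ = 23,480 kg, m_f = 23,480 − 17,300 = 6,180 kg; Δv = 284×9.81×ln(3.799) = 2786.0×1.3348 ≈ 3719 m/s.
Total Δv = 3955 + 3322 + 3719 = 10996 m/s.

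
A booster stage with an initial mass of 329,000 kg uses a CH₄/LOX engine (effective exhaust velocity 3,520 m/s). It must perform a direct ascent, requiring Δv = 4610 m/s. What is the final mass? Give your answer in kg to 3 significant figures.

final mass ≈ 88800 kg

By the Tsiolkovsky rocket equation, m₀/m_f = exp(Δv / v_e) = exp(4610 / 3520.0) = exp(1.3097) = 3.7049.
m_f = m₀ / 3.7049 = 329,000 / 3.7049 = 88,801.3 kg.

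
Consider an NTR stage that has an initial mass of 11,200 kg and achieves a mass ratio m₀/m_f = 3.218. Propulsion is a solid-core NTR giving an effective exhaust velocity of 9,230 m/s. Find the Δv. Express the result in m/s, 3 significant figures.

Δv ≈ 10800 m/s

From the ideal rocket equation, Δv = v_e · ln(3.218) = 9230.0 × 1.1688 ≈ 10787.7 m/s.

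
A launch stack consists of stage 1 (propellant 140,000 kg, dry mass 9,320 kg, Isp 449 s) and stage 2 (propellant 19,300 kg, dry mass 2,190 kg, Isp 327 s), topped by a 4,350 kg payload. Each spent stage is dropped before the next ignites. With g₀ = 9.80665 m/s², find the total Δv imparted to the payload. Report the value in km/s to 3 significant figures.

Δv ≈ 11.5 km/s

Ignition mass of stage 1 = 140,000+9,320 + 19,300+2,190 + 4,350 = 175,160 kg.
Stage 1: m₀ = 175,160 kg, m_f = 175,160 − 140,000 = 35,160 kg; Δv = 449×9.80665×ln(4.982) = 4403.2×1.6058 ≈ 7071 m/s.
Stage 2: m₀ = 25,840 kg, m_f = 25,840 − 19,300 = 6,540 kg; Δv = 327×9.80665×ln(3.951) = 3206.8×1.3740 ≈ 4406 m/s.
Total Δv = 7071 + 4406 = 11477 m/s.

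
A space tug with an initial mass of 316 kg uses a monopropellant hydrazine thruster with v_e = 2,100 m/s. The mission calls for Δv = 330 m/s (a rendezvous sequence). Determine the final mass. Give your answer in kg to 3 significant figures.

final mass ≈ 270 kg

m₀/m_f = exp(Δv / v_e) = exp(330 / 2100.0) = exp(0.1571) = 1.1702.
m_f = m₀ / 1.1702 = 316 / 1.1702 = 270.039 kg.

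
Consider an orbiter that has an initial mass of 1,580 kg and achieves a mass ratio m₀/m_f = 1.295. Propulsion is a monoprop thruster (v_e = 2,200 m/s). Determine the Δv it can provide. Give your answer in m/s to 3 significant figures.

Using Δv = v_e ln(m₀/m_f): Δv = v_e · ln(1.295) = 2200.0 × 0.2585 ≈ 568.7 m/s.

Δv ≈ 569 m/s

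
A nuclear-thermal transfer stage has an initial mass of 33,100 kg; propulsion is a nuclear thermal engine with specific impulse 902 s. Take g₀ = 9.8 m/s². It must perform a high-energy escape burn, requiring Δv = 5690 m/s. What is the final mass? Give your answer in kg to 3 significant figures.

final mass ≈ 17400 kg

v_e = Isp · g₀ = 902 × 9.8 = 8839.6 m/s.
m₀/m_f = exp(Δv / v_e) = exp(5690 / 8839.6) = exp(0.6437) = 1.9035.
m_f = m₀ / 1.9035 = 33,100 / 1.9035 = 17,389 kg.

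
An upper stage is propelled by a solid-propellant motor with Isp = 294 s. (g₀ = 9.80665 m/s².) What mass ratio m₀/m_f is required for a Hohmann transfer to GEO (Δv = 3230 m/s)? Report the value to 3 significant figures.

mass ratio ≈ 3.07

v_e = Isp · g₀ = 294 × 9.80665 = 2883.2 m/s.
From the ideal rocket equation, m₀/m_f = exp(Δv / v_e) = exp(3230 / 2883.2) = exp(1.1203) = 3.0658.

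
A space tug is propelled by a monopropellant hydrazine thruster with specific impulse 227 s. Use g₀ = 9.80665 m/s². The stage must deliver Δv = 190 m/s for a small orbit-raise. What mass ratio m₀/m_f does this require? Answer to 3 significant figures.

v_e = Isp · g₀ = 227 × 9.80665 = 2226.1 m/s.
m₀/m_f = exp(Δv / v_e) = exp(190 / 2226.1) = exp(0.0854) = 1.0891.

mass ratio ≈ 1.09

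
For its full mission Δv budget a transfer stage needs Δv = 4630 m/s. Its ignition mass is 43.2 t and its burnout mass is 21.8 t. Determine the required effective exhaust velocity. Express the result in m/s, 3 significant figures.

v_e ≈ 6770 m/s

ln(m₀/m_f) = ln(43200/21800) = ln(1.982) = 0.6839.
v_e = Δv / ln(m₀/m_f) = 4630 / 0.6839 = 6769.7 m/s.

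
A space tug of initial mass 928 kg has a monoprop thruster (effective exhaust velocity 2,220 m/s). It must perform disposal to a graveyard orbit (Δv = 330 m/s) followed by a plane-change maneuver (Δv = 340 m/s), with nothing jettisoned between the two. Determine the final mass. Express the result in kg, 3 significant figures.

final mass ≈ 686 kg

After the first burn: m = 928 × exp(−330/2220.0) = 928 × 0.86187 = 799.815 kg.
After the second burn: m = 799.815 × exp(−340/2220.0) = 799.815 × 0.85800 = 686.241 kg.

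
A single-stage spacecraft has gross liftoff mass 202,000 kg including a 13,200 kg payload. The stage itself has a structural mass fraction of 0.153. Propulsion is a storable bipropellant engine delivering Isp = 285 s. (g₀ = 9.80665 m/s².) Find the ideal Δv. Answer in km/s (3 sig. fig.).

Δv ≈ 4.38 km/s

Stage wet mass = m₀ − payload = 202,000 − 13,200 = 188,800 kg.
Stage dry mass = ε × stage wet mass = 0.153 × 188,800 = 28,886.4 kg.
Burnout mass m_f = stage dry + payload = 28,886.4 + 13,200 = 42,086.4 kg.
v_e = Isp · g₀ = 285 × 9.80665 = 2794.9 m/s.
By the Tsiolkovsky rocket equation, Δv = v_e · ln(202,000/42,086.4) = 2794.9 × ln(4.8) = 2794.9 × 1.5685 ≈ 4384 m/s.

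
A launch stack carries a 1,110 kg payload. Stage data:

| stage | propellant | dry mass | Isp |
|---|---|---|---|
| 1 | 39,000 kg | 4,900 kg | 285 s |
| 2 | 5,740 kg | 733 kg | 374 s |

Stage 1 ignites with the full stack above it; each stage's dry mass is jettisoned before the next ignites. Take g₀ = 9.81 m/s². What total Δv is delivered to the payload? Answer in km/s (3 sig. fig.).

Ignition mass of stage 1 = 39,000+4,900 + 5,740+733 + 1,110 = 51,483 kg.
Stage 1: m₀ = 51,483 kg, m_f = 51,483 − 39,000 = 12,483 kg; Δv = 285×9.81×ln(4.124) = 2795.9×1.4169 ≈ 3961 m/s.
Stage 2: m₀ = 7,583 kg, m_f = 7,583 − 5,740 = 1,843 kg; Δv = 374×9.81×ln(4.114) = 3668.9×1.4145 ≈ 5190 m/s.
Total Δv = 3961 + 5190 = 9151 m/s.

Δv ≈ 9.15 km/s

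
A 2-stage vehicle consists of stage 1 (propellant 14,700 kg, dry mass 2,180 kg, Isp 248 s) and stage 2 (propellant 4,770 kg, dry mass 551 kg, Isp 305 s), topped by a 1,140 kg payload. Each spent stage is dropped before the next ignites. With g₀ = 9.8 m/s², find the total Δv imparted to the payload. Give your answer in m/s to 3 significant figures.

Ignition mass of stage 1 = 14,700+2,180 + 4,770+551 + 1,140 = 23,341 kg.
Stage 1: m₀ = 23,341 kg, m_f = 23,341 − 14,700 = 8,641 kg; Δv = 248×9.8×ln(2.701) = 2430.4×0.9937 ≈ 2415 m/s.
Stage 2: m₀ = 6,461 kg, m_f = 6,461 − 4,770 = 1,691 kg; Δv = 305×9.8×ln(3.821) = 2989.0×1.3405 ≈ 4007 m/s.
Total Δv = 2415 + 4007 = 6422 m/s.

Δv ≈ 6420 m/s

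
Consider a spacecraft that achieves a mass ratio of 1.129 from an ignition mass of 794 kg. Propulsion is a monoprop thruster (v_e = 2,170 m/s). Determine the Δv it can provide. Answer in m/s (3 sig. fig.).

Δv = v_e · ln(1.129) = 2170.0 × 0.1213 ≈ 263.3 m/s.

Δv ≈ 263 m/s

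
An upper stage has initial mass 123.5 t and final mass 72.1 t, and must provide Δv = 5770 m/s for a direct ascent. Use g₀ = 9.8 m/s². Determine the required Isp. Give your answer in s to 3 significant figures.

Isp ≈ 1090 s

ln(m₀/m_f) = ln(123500/72100) = ln(1.713) = 0.5382.
By the Tsiolkovsky rocket equation, v_e = Δv / ln(m₀/m_f) = 5770 / 0.5382 = 10721.2 m/s.
Isp = v_e / g₀ = 10721.2 / 9.8 = 1094.0 s.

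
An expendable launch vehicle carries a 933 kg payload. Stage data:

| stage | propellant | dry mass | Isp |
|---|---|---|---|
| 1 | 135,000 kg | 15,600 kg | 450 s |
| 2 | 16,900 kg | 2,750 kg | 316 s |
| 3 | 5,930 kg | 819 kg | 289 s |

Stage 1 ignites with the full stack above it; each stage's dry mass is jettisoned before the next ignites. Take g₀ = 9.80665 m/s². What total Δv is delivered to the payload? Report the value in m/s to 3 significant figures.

Δv ≈ 13400 m/s

Ignition mass of stage 1 = 135,000+15,600 + 16,900+2,750 + 5,930+819 + 933 = 177,932 kg.
Stage 1: m₀ = 177,932 kg, m_f = 177,932 − 135,000 = 42,932 kg; Δv = 450×9.80665×ln(4.145) = 4413.0×1.4218 ≈ 6274 m/s.
Stage 2: m₀ = 27,332 kg, m_f = 27,332 − 16,900 = 10,432 kg; Δv = 316×9.80665×ln(2.62) = 3098.9×0.9632 ≈ 2985 m/s.
Stage 3: m₀ = 7,682 kg, m_f = 7,682 − 5,930 = 1,752 kg; Δv = 289×9.80665×ln(4.385) = 2834.1×1.4781 ≈ 4189 m/s.
Total Δv = 6274 + 2985 + 4189 = 13448 m/s.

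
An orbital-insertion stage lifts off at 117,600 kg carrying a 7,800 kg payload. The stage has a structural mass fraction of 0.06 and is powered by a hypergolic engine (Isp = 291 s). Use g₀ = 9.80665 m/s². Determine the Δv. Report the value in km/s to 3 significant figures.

Δv ≈ 6.00 km/s

Stage wet mass = m₀ − payload = 117,600 − 7,800 = 109,800 kg.
Stage dry mass = ε × stage wet mass = 0.06 × 109,800 = 6,588 kg.
Burnout mass m_f = stage dry + payload = 6,588 + 7,800 = 14,388 kg.
v_e = Isp · g₀ = 291 × 9.80665 = 2853.7 m/s.
Using Δv = v_e ln(m₀/m_f): Δv = v_e · ln(117,600/14,388) = 2853.7 × ln(8.173) = 2853.7 × 2.1009 ≈ 5995 m/s.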